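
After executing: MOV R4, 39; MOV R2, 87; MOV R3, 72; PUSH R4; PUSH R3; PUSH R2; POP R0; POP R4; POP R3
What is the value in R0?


Stack trace (top is rightmost):
  MOV R4, 39  → R4 = 39
  MOV R2, 87  → R2 = 87
  MOV R3, 72  → R3 = 72
  PUSH R4  → stack: [39]
  PUSH R3  → stack: [39, 72]
  PUSH R2  → stack: [39, 72, 87]
  POP R0  → R0 = 87, stack: [39, 72]
  POP R4  → R4 = 72, stack: [39]
  POP R3  → R3 = 39, stack: []
Final: R0 = 87

87


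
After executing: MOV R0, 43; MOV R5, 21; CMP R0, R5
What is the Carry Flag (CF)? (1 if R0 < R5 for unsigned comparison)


Register state trace:
  MOV R0, 43  → R0 = 43
  MOV R5, 21  → R5 = 21
  CMP R0, R5  → unsigned 43 - 21: no borrow
  43 >= 21, so CF = 0
CF = 0

0


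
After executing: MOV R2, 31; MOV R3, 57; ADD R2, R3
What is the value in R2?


Register state trace:
  MOV R2, 31  → R2 = 31
  MOV R3, 57  → R3 = 57
  ADD R2, R3  → R2 = 31 + 57 = 88
Final: R2 = 88

88


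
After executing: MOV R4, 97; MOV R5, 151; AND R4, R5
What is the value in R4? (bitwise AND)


Register state trace:
  MOV R4, 97  → R4 = 97 (0b01100001)
  MOV R5, 151  → R5 = 151 (0b10010111)
  AND R4, R5  → R4 = 97 AND 151 = 1 (0b00000001)
Final: R4 = 1

1


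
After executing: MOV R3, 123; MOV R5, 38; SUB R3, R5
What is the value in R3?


Register state trace:
  MOV R3, 123  → R3 = 123
  MOV R5, 38  → R5 = 38
  SUB R3, R5  → R3 = 123 - 38 = 85
Final: R3 = 85

85


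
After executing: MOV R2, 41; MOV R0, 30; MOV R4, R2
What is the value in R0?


Register state trace:
  MOV R2, 41  → R2 = 41
  MOV R0, 30  → R0 = 30
  MOV R4, R2  → R4 = 41
Final: R0 = 30

30


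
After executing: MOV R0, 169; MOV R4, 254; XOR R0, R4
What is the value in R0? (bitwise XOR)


Register state trace:
  MOV R0, 169  → R0 = 169 (0b10101001)
  MOV R4, 254  → R4 = 254 (0b11111110)
  XOR R0, R4  → R0 = 169 XOR 254 = 87 (0b01010111)
Final: R0 = 87

87


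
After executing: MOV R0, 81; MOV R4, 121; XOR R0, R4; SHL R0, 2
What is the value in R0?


Register state trace:
  MOV R0, 81  → R0 = 81 (0b01010001)
  MOV R4, 121  → R4 = 121 (0b01111001)
  XOR R0, R4  → R0 = 81 XOR 121 = 40 (0b00101000)
  SHL R0, 2  → R0 = 40 << 2 = 160
Final: R0 = 160

160


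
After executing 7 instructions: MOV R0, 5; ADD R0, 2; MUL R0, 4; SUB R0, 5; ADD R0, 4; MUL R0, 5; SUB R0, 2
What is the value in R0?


Register state trace:
  MOV R0, 5  → R0 = 5
  ADD R0, 2  → R0 = 5 + 2 = 7
  MUL R0, 4  → R0 = 7 * 4 = 28
  SUB R0, 5  → R0 = 28 - 5 = 23
  ADD R0, 4  → R0 = 23 + 4 = 27
  MUL R0, 5  → R0 = 27 * 5 = 135
  SUB R0, 2  → R0 = 135 - 2 = 133
Final: R0 = 133

133


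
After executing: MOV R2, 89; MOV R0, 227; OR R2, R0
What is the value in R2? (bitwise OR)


Register state trace:
  MOV R2, 89  → R2 = 89 (0b01011001)
  MOV R0, 227  → R0 = 227 (0b11100011)
  OR R2, R0   → R2 = 89 OR 227 = 251 (0b11111011)
Final: R2 = 251

251


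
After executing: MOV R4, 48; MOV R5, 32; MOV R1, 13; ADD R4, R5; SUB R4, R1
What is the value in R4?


Register state trace:
  MOV R4, 48  → R4 = 48
  MOV R5, 32  → R5 = 32
  MOV R1, 13  → R1 = 13
  ADD R4, R5  → R4 = 48 + 32 = 80
  SUB R4, R1  → R4 = 80 - 13 = 67
Final: R4 = 67

67


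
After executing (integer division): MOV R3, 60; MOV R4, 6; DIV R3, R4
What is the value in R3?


Register state trace:
  MOV R3, 60  → R3 = 60
  MOV R4, 6  → R4 = 6
  DIV R3, R4  → R3 = 60 // 6 = 10
Final: R3 = 10

10


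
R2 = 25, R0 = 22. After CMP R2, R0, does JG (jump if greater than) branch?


Trace:
  R2 = 25, R0 = 22
  CMP R2, R0  → compares 25 vs 22
  JG checks: is 25 greater than 22?
  25 > 22, so condition is true
Branch taken: Yes

Yes


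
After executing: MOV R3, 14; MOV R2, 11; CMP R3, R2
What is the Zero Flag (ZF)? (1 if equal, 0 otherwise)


Register state trace:
  MOV R3, 14  → R3 = 14
  MOV R2, 11  → R2 = 11
  CMP R3, R2  → computes 14 - 11 = 3
  Result is nonzero, so values are not equal
ZF = 0

0


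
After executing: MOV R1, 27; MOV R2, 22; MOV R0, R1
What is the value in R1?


Register state trace:
  MOV R1, 27  → R1 = 27
  MOV R2, 22  → R2 = 22
  MOV R0, R1  → R0 = 27
Final: R1 = 27

27


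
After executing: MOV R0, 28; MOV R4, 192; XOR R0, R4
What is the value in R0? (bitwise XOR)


Register state trace:
  MOV R0, 28  → R0 = 28 (0b00011100)
  MOV R4, 192  → R4 = 192 (0b11000000)
  XOR R0, R4  → R0 = 28 XOR 192 = 220 (0b11011100)
Final: R0 = 220

220


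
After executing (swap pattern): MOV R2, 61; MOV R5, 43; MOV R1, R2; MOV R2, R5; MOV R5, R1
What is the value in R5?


Register state trace (swap pattern):
  MOV R2, 61  → R2 = 61
  MOV R5, 43  → R5 = 43
  MOV R1, R2  → R1 = 61  (save R2)
  MOV R2, R5  → R2 = 43  (R2 gets R5's value)
  MOV R5, R1  → R5 = 61  (R5 gets saved value)
Final: R5 = 61

61


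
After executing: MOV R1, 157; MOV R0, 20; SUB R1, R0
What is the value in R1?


Register state trace:
  MOV R1, 157  → R1 = 157
  MOV R0, 20  → R0 = 20
  SUB R1, R0  → R1 = 157 - 20 = 137
Final: R1 = 137

137


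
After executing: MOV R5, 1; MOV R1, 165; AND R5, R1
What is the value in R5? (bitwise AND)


Register state trace:
  MOV R5, 1  → R5 = 1 (0b00000001)
  MOV R1, 165  → R1 = 165 (0b10100101)
  AND R5, R1  → R5 = 1 AND 165 = 1 (0b00000001)
Final: R5 = 1

1


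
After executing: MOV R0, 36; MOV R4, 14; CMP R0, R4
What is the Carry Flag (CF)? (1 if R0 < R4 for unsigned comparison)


Register state trace:
  MOV R0, 36  → R0 = 36
  MOV R4, 14  → R4 = 14
  CMP R0, R4  → unsigned 36 - 14: no borrow
  36 >= 14, so CF = 0
CF = 0

0


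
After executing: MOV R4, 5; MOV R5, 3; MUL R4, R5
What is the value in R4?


Register state trace:
  MOV R4, 5  → R4 = 5
  MOV R5, 3  → R5 = 3
  MUL R4, R5  → R4 = 5 * 3 = 15
Final: R4 = 15

15


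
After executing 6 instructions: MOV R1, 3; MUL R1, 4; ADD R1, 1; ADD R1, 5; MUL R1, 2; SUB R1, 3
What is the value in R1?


Register state trace:
  MOV R1, 3  → R1 = 3
  MUL R1, 4  → R1 = 3 * 4 = 12
  ADD R1, 1  → R1 = 12 + 1 = 13
  ADD R1, 5  → R1 = 13 + 5 = 18
  MUL R1, 2  → R1 = 18 * 2 = 36
  SUB R1, 3  → R1 = 36 - 3 = 33
Final: R1 = 33

33


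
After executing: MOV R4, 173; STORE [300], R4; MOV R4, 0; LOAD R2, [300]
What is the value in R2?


Register and memory trace:
  MOV R4, 173  → R4 = 173
  STORE [300], R4  → mem[300] = 173
  MOV R4, 0  → R4 = 0
  LOAD R2, [300]  → R2 = mem[300] = 173
Final: R2 = 173

173


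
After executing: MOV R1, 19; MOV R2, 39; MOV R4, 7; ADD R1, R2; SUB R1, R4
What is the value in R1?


Register state trace:
  MOV R1, 19  → R1 = 19
  MOV R2, 39  → R2 = 39
  MOV R4, 7  → R4 = 7
  ADD R1, R2  → R1 = 19 + 39 = 58
  SUB R1, R4  → R1 = 58 - 7 = 51
Final: R1 = 51

51


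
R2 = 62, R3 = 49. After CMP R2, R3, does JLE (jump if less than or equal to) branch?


Trace:
  R2 = 62, R3 = 49
  CMP R2, R3  → compares 62 vs 49
  JLE checks: is 62 less than or equal to 49?
  62 > 49, so condition is false
Branch taken: No

No


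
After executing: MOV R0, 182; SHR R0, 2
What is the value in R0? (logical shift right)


Register state trace:
  MOV R0, 182  → R0 = 182
  SHR R0, 2  → R0 = 182 >> 2 = 182 // 2^2 = 45
Final: R0 = 45

45


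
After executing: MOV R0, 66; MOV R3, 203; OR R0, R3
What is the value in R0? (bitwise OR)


Register state trace:
  MOV R0, 66  → R0 = 66 (0b01000010)
  MOV R3, 203  → R3 = 203 (0b11001011)
  OR R0, R3   → R0 = 66 OR 203 = 203 (0b11001011)
Final: R0 = 203

203


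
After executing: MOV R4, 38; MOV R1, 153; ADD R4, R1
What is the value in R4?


Register state trace:
  MOV R4, 38  → R4 = 38
  MOV R1, 153  → R1 = 153
  ADD R4, R1  → R4 = 38 + 153 = 191
Final: R4 = 191

191


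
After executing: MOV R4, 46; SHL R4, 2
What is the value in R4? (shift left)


Register state trace:
  MOV R4, 46  → R4 = 46
  SHL R4, 2  → R4 = 46 << 2 = 46 * 2^2 = 184
Final: R4 = 184

184


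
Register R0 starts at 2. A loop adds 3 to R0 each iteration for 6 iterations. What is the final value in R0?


Starting value: R0 = 2
  Iter 1: R0 = 2 + 3 = 5
  Iter 2: R0 = 5 + 3 = 8
  Iter 3: R0 = 8 + 3 = 11
  Iter 4: R0 = 11 + 3 = 14
  Iter 5: R0 = 14 + 3 = 17
  Iter 6: R0 = 17 + 3 = 20
Final: R0 = 20

20


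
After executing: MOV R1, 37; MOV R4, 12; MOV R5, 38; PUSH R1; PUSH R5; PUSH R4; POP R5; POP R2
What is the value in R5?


Stack trace (top is rightmost):
  MOV R1, 37  → R1 = 37
  MOV R4, 12  → R4 = 12
  MOV R5, 38  → R5 = 38
  PUSH R1  → stack: [37]
  PUSH R5  → stack: [37, 38]
  PUSH R4  → stack: [37, 38, 12]
  POP R5  → R5 = 12, stack: [37, 38]
  POP R2  → R2 = 38, stack: [37]
Final: R5 = 12

12


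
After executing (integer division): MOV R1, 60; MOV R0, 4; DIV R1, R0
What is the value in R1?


Register state trace:
  MOV R1, 60  → R1 = 60
  MOV R0, 4  → R0 = 4
  DIV R1, R0  → R1 = 60 // 4 = 15
Final: R1 = 15

15


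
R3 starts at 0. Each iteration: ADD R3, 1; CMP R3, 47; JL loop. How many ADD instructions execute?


Loop trace (R3 starts at 0, target 47, step 1):
  ADD #1: R3 = 0 + 1 = 1  → 1 < 47, loop
  ADD #2: R3 = 1 + 1 = 2  → 2 < 47, loop
  ADD #3: R3 = 2 + 1 = 3  → 3 < 47, loop
  ADD #4: R3 = 3 + 1 = 4  → 4 < 47, loop
  ADD #5: R3 = 4 + 1 = 5  → 5 < 47, loop
  ADD #6: R3 = 5 + 1 = 6  → 6 < 47, loop
  ADD #7: R3 = 6 + 1 = 7  → 7 < 47, loop
  ADD #8: R3 = 7 + 1 = 8  → 8 < 47, loop
  ADD #9: R3 = 8 + 1 = 9  → 9 < 47, loop
  ADD #10: R3 = 9 + 1 = 10  → 10 < 47, loop
  ADD #11: R3 = 10 + 1 = 11  → 11 < 47, loop
  ADD #12: R3 = 11 + 1 = 12  → 12 < 47, loop
  ADD #13: R3 = 12 + 1 = 13  → 13 < 47, loop
  ADD #14: R3 = 13 + 1 = 14  → 14 < 47, loop
  ADD #15: R3 = 14 + 1 = 15  → 15 < 47, loop
  ADD #16: R3 = 15 + 1 = 16  → 16 < 47, loop
  ADD #17: R3 = 16 + 1 = 17  → 17 < 47, loop
  ADD #18: R3 = 17 + 1 = 18  → 18 < 47, loop
  ADD #19: R3 = 18 + 1 = 19  → 19 < 47, loop
  ADD #20: R3 = 19 + 1 = 20  → 20 < 47, loop
  ADD #21: R3 = 20 + 1 = 21  → 21 < 47, loop
  ADD #22: R3 = 21 + 1 = 22  → 22 < 47, loop
  ADD #23: R3 = 22 + 1 = 23  → 23 < 47, loop
  ADD #24: R3 = 23 + 1 = 24  → 24 < 47, loop
  ADD #25: R3 = 24 + 1 = 25  → 25 < 47, loop
  ADD #26: R3 = 25 + 1 = 26  → 26 < 47, loop
  ADD #27: R3 = 26 + 1 = 27  → 27 < 47, loop
  ADD #28: R3 = 27 + 1 = 28  → 28 < 47, loop
  ADD #29: R3 = 28 + 1 = 29  → 29 < 47, loop
  ADD #30: R3 = 29 + 1 = 30  → 30 < 47, loop
  ADD #31: R3 = 30 + 1 = 31  → 31 < 47, loop
  ADD #32: R3 = 31 + 1 = 32  → 32 < 47, loop
  ADD #33: R3 = 32 + 1 = 33  → 33 < 47, loop
  ADD #34: R3 = 33 + 1 = 34  → 34 < 47, loop
  ADD #35: R3 = 34 + 1 = 35  → 35 < 47, loop
  ADD #36: R3 = 35 + 1 = 36  → 36 < 47, loop
  ADD #37: R3 = 36 + 1 = 37  → 37 < 47, loop
  ADD #38: R3 = 37 + 1 = 38  → 38 < 47, loop
  ADD #39: R3 = 38 + 1 = 39  → 39 < 47, loop
  ADD #40: R3 = 39 + 1 = 40  → 40 < 47, loop
  ADD #41: R3 = 40 + 1 = 41  → 41 < 47, loop
  ADD #42: R3 = 41 + 1 = 42  → 42 < 47, loop
  ADD #43: R3 = 42 + 1 = 43  → 43 < 47, loop
  ADD #44: R3 = 43 + 1 = 44  → 44 < 47, loop
  ADD #45: R3 = 44 + 1 = 45  → 45 < 47, loop
  ADD #46: R3 = 45 + 1 = 46  → 46 < 47, loop
  ADD #47: R3 = 46 + 1 = 47  → 47 >= 47, exit
Total ADD instructions: 47

47


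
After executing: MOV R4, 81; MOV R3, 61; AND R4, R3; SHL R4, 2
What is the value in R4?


Register state trace:
  MOV R4, 81  → R4 = 81 (0b01010001)
  MOV R3, 61  → R3 = 61 (0b00111101)
  AND R4, R3  → R4 = 81 AND 61 = 17 (0b00010001)
  SHL R4, 2  → R4 = 17 << 2 = 68
Final: R4 = 68

68


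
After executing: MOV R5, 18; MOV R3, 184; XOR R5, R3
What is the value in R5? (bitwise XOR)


Register state trace:
  MOV R5, 18  → R5 = 18 (0b00010010)
  MOV R3, 184  → R3 = 184 (0b10111000)
  XOR R5, R3  → R5 = 18 XOR 184 = 170 (0b10101010)
Final: R5 = 170

170


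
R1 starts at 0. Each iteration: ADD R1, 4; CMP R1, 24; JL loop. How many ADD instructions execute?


Loop trace (R1 starts at 0, target 24, step 4):
  ADD #1: R1 = 0 + 4 = 4  → 4 < 24, loop
  ADD #2: R1 = 4 + 4 = 8  → 8 < 24, loop
  ADD #3: R1 = 8 + 4 = 12  → 12 < 24, loop
  ADD #4: R1 = 12 + 4 = 16  → 16 < 24, loop
  ADD #5: R1 = 16 + 4 = 20  → 20 < 24, loop
  ADD #6: R1 = 20 + 4 = 24  → 24 >= 24, exit
Total ADD instructions: 6

6


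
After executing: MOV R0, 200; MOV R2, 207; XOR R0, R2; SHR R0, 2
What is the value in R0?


Register state trace:
  MOV R0, 200  → R0 = 200 (0b11001000)
  MOV R2, 207  → R2 = 207 (0b11001111)
  XOR R0, R2  → R0 = 200 XOR 207 = 7 (0b00000111)
  SHR R0, 2  → R0 = 7 >> 2 = 1
Final: R0 = 1

1


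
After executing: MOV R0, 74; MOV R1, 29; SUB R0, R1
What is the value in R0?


Register state trace:
  MOV R0, 74  → R0 = 74
  MOV R1, 29  → R1 = 29
  SUB R0, R1  → R0 = 74 - 29 = 45
Final: R0 = 45

45


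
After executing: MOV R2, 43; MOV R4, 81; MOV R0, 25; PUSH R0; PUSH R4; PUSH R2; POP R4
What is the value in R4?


Stack trace (top is rightmost):
  MOV R2, 43  → R2 = 43
  MOV R4, 81  → R4 = 81
  MOV R0, 25  → R0 = 25
  PUSH R0  → stack: [25]
  PUSH R4  → stack: [25, 81]
  PUSH R2  → stack: [25, 81, 43]
  POP R4  → R4 = 43, stack: [25, 81]
Final: R4 = 43

43


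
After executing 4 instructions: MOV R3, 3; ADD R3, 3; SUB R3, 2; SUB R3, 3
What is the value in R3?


Register state trace:
  MOV R3, 3  → R3 = 3
  ADD R3, 3  → R3 = 3 + 3 = 6
  SUB R3, 2  → R3 = 6 - 2 = 4
  SUB R3, 3  → R3 = 4 - 3 = 1
Final: R3 = 1

1


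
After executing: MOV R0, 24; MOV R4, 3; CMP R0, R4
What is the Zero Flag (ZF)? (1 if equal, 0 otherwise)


Register state trace:
  MOV R0, 24  → R0 = 24
  MOV R4, 3  → R4 = 3
  CMP R0, R4  → computes 24 - 3 = 21
  Result is nonzero, so values are not equal
ZF = 0

0


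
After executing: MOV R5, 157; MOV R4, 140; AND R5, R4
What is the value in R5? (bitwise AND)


Register state trace:
  MOV R5, 157  → R5 = 157 (0b10011101)
  MOV R4, 140  → R4 = 140 (0b10001100)
  AND R5, R4  → R5 = 157 AND 140 = 140 (0b10001100)
Final: R5 = 140

140


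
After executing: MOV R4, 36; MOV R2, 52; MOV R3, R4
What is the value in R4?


Register state trace:
  MOV R4, 36  → R4 = 36
  MOV R2, 52  → R2 = 52
  MOV R3, R4  → R3 = 36
Final: R4 = 36

36


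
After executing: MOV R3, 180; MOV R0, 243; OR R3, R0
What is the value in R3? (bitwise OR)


Register state trace:
  MOV R3, 180  → R3 = 180 (0b10110100)
  MOV R0, 243  → R0 = 243 (0b11110011)
  OR R3, R0   → R3 = 180 OR 243 = 247 (0b11110111)
Final: R3 = 247

247


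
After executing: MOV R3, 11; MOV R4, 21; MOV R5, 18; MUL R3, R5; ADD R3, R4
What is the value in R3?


Register state trace:
  MOV R3, 11  → R3 = 11
  MOV R4, 21  → R4 = 21
  MOV R5, 18  → R5 = 18
  MUL R3, R5  → R3 = 11 * 18 = 198
  ADD R3, R4  → R3 = 198 + 21 = 219
Final: R3 = 219

219


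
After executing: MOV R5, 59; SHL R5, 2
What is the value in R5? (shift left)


Register state trace:
  MOV R5, 59  → R5 = 59
  SHL R5, 2  → R5 = 59 << 2 = 59 * 2^2 = 236
Final: R5 = 236

236


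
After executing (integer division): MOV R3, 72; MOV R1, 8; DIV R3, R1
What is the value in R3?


Register state trace:
  MOV R3, 72  → R3 = 72
  MOV R1, 8  → R1 = 8
  DIV R3, R1  → R3 = 72 // 8 = 9
Final: R3 = 9

9


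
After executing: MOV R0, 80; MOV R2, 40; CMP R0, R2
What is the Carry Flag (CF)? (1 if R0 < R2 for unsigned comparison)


Register state trace:
  MOV R0, 80  → R0 = 80
  MOV R2, 40  → R2 = 40
  CMP R0, R2  → unsigned 80 - 40: no borrow
  80 >= 40, so CF = 0
CF = 0

0


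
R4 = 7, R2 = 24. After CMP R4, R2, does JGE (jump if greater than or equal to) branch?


Trace:
  R4 = 7, R2 = 24
  CMP R4, R2  → compares 7 vs 24
  JGE checks: is 7 greater than or equal to 24?
  7 < 24, so condition is false
Branch taken: No

No


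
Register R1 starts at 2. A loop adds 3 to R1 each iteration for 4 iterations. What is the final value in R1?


Starting value: R1 = 2
  Iter 1: R1 = 2 + 3 = 5
  Iter 2: R1 = 5 + 3 = 8
  Iter 3: R1 = 8 + 3 = 11
  Iter 4: R1 = 11 + 3 = 14
Final: R1 = 14

14


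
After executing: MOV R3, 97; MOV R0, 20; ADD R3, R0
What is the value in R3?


Register state trace:
  MOV R3, 97  → R3 = 97
  MOV R0, 20  → R0 = 20
  ADD R3, R0  → R3 = 97 + 20 = 117
Final: R3 = 117

117


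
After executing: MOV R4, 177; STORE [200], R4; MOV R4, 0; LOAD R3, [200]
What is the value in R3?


Register and memory trace:
  MOV R4, 177  → R4 = 177
  STORE [200], R4  → mem[200] = 177
  MOV R4, 0  → R4 = 0
  LOAD R3, [200]  → R3 = mem[200] = 177
Final: R3 = 177

177


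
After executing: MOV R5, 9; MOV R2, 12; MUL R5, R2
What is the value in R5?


Register state trace:
  MOV R5, 9  → R5 = 9
  MOV R2, 12  → R2 = 12
  MUL R5, R2  → R5 = 9 * 12 = 108
Final: R5 = 108

108


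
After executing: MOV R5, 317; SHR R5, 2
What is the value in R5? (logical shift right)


Register state trace:
  MOV R5, 317  → R5 = 317
  SHR R5, 2  → R5 = 317 >> 2 = 317 // 2^2 = 79
Final: R5 = 79

79


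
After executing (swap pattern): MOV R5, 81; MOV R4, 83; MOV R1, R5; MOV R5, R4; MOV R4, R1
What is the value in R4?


Register state trace (swap pattern):
  MOV R5, 81  → R5 = 81
  MOV R4, 83  → R4 = 83
  MOV R1, R5  → R1 = 81  (save R5)
  MOV R5, R4  → R5 = 83  (R5 gets R4's value)
  MOV R4, R1  → R4 = 81  (R4 gets saved value)
Final: R4 = 81

81


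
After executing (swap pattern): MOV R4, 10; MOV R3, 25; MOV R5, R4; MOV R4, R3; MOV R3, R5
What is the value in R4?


Register state trace (swap pattern):
  MOV R4, 10  → R4 = 10
  MOV R3, 25  → R3 = 25
  MOV R5, R4  → R5 = 10  (save R4)
  MOV R4, R3  → R4 = 25  (R4 gets R3's value)
  MOV R3, R5  → R3 = 10  (R3 gets saved value)
Final: R4 = 25

25


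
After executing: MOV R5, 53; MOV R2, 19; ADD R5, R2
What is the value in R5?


Register state trace:
  MOV R5, 53  → R5 = 53
  MOV R2, 19  → R2 = 19
  ADD R5, R2  → R5 = 53 + 19 = 72
Final: R5 = 72

72


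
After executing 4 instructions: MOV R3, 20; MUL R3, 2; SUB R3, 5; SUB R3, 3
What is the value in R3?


Register state trace:
  MOV R3, 20  → R3 = 20
  MUL R3, 2  → R3 = 20 * 2 = 40
  SUB R3, 5  → R3 = 40 - 5 = 35
  SUB R3, 3  → R3 = 35 - 3 = 32
Final: R3 = 32

32


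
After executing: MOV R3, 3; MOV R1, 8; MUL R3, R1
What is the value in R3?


Register state trace:
  MOV R3, 3  → R3 = 3
  MOV R1, 8  → R1 = 8
  MUL R3, R1  → R3 = 3 * 8 = 24
Final: R3 = 24

24


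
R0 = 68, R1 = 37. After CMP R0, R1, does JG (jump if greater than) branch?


Trace:
  R0 = 68, R1 = 37
  CMP R0, R1  → compares 68 vs 37
  JG checks: is 68 greater than 37?
  68 > 37, so condition is true
Branch taken: Yes

Yes


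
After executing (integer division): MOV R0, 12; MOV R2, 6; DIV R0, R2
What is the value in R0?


Register state trace:
  MOV R0, 12  → R0 = 12
  MOV R2, 6  → R2 = 6
  DIV R0, R2  → R0 = 12 // 6 = 2
Final: R0 = 2

2


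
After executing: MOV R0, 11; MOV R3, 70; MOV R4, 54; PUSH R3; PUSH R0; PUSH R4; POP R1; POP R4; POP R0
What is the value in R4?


Stack trace (top is rightmost):
  MOV R0, 11  → R0 = 11
  MOV R3, 70  → R3 = 70
  MOV R4, 54  → R4 = 54
  PUSH R3  → stack: [70]
  PUSH R0  → stack: [70, 11]
  PUSH R4  → stack: [70, 11, 54]
  POP R1  → R1 = 54, stack: [70, 11]
  POP R4  → R4 = 11, stack: [70]
  POP R0  → R0 = 70, stack: []
Final: R4 = 11

11


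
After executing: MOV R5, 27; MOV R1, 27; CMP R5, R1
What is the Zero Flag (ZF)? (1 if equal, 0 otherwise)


Register state trace:
  MOV R5, 27  → R5 = 27
  MOV R1, 27  → R1 = 27
  CMP R5, R1  → computes 27 - 27 = 0
  Result is zero, so values are equal
ZF = 1

1


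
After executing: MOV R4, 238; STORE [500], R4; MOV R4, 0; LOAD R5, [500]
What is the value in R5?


Register and memory trace:
  MOV R4, 238  → R4 = 238
  STORE [500], R4  → mem[500] = 238
  MOV R4, 0  → R4 = 0
  LOAD R5, [500]  → R5 = mem[500] = 238
Final: R5 = 238

238


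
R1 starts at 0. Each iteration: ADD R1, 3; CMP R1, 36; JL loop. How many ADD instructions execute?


Loop trace (R1 starts at 0, target 36, step 3):
  ADD #1: R1 = 0 + 3 = 3  → 3 < 36, loop
  ADD #2: R1 = 3 + 3 = 6  → 6 < 36, loop
  ADD #3: R1 = 6 + 3 = 9  → 9 < 36, loop
  ADD #4: R1 = 9 + 3 = 12  → 12 < 36, loop
  ADD #5: R1 = 12 + 3 = 15  → 15 < 36, loop
  ADD #6: R1 = 15 + 3 = 18  → 18 < 36, loop
  ADD #7: R1 = 18 + 3 = 21  → 21 < 36, loop
  ADD #8: R1 = 21 + 3 = 24  → 24 < 36, loop
  ADD #9: R1 = 24 + 3 = 27  → 27 < 36, loop
  ADD #10: R1 = 27 + 3 = 30  → 30 < 36, loop
  ADD #11: R1 = 30 + 3 = 33  → 33 < 36, loop
  ADD #12: R1 = 33 + 3 = 36  → 36 >= 36, exit
Total ADD instructions: 12

12


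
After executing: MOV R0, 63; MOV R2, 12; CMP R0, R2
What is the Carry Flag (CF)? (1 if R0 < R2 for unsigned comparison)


Register state trace:
  MOV R0, 63  → R0 = 63
  MOV R2, 12  → R2 = 12
  CMP R0, R2  → unsigned 63 - 12: no borrow
  63 >= 12, so CF = 0
CF = 0

0


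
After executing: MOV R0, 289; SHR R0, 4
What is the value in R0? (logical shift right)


Register state trace:
  MOV R0, 289  → R0 = 289
  SHR R0, 4  → R0 = 289 >> 4 = 289 // 2^4 = 18
Final: R0 = 18

18


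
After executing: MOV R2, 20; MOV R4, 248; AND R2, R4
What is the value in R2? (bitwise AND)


Register state trace:
  MOV R2, 20  → R2 = 20 (0b00010100)
  MOV R4, 248  → R4 = 248 (0b11111000)
  AND R2, R4  → R2 = 20 AND 248 = 16 (0b00010000)
Final: R2 = 16

16


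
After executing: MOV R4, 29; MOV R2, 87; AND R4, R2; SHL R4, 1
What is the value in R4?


Register state trace:
  MOV R4, 29  → R4 = 29 (0b00011101)
  MOV R2, 87  → R2 = 87 (0b01010111)
  AND R4, R2  → R4 = 29 AND 87 = 21 (0b00010101)
  SHL R4, 1  → R4 = 21 << 1 = 42
Final: R4 = 42

42


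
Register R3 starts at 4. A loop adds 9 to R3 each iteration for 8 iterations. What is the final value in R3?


Starting value: R3 = 4
  Iter 1: R3 = 4 + 9 = 13
  Iter 2: R3 = 13 + 9 = 22
  Iter 3: R3 = 22 + 9 = 31
  Iter 4: R3 = 31 + 9 = 40
  Iter 5: R3 = 40 + 9 = 49
  Iter 6: R3 = 49 + 9 = 58
  Iter 7: R3 = 58 + 9 = 67
  Iter 8: R3 = 67 + 9 = 76
Final: R3 = 76

76


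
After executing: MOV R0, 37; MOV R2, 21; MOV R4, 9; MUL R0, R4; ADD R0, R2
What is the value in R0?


Register state trace:
  MOV R0, 37  → R0 = 37
  MOV R2, 21  → R2 = 21
  MOV R4, 9  → R4 = 9
  MUL R0, R4  → R0 = 37 * 9 = 333
  ADD R0, R2  → R0 = 333 + 21 = 354
Final: R0 = 354

354


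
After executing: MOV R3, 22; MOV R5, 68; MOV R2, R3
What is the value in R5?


Register state trace:
  MOV R3, 22  → R3 = 22
  MOV R5, 68  → R5 = 68
  MOV R2, R3  → R2 = 22
Final: R5 = 68

68


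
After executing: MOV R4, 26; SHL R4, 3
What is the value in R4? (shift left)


Register state trace:
  MOV R4, 26  → R4 = 26
  SHL R4, 3  → R4 = 26 << 3 = 26 * 2^3 = 208
Final: R4 = 208

208


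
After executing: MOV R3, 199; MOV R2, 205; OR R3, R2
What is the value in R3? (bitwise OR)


Register state trace:
  MOV R3, 199  → R3 = 199 (0b11000111)
  MOV R2, 205  → R2 = 205 (0b11001101)
  OR R3, R2   → R3 = 199 OR 205 = 207 (0b11001111)
Final: R3 = 207

207


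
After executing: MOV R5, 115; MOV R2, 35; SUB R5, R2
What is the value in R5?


Register state trace:
  MOV R5, 115  → R5 = 115
  MOV R2, 35  → R2 = 35
  SUB R5, R2  → R5 = 115 - 35 = 80
Final: R5 = 80

80


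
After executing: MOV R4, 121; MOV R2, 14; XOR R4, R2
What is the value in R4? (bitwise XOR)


Register state trace:
  MOV R4, 121  → R4 = 121 (0b01111001)
  MOV R2, 14  → R2 = 14 (0b00001110)
  XOR R4, R2  → R4 = 121 XOR 14 = 119 (0b01110111)
Final: R4 = 119

119


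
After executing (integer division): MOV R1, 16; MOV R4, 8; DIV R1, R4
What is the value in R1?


Register state trace:
  MOV R1, 16  → R1 = 16
  MOV R4, 8  → R4 = 8
  DIV R1, R4  → R1 = 16 // 8 = 2
Final: R1 = 2

2


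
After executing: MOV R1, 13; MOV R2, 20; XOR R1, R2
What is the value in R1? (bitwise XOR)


Register state trace:
  MOV R1, 13  → R1 = 13 (0b00001101)
  MOV R2, 20  → R2 = 20 (0b00010100)
  XOR R1, R2  → R1 = 13 XOR 20 = 25 (0b00011001)
Final: R1 = 25

25


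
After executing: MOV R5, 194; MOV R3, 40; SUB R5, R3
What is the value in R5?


Register state trace:
  MOV R5, 194  → R5 = 194
  MOV R3, 40  → R3 = 40
  SUB R5, R3  → R5 = 194 - 40 = 154
Final: R5 = 154

154


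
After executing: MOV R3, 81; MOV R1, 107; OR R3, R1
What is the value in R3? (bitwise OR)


Register state trace:
  MOV R3, 81  → R3 = 81 (0b01010001)
  MOV R1, 107  → R1 = 107 (0b01101011)
  OR R3, R1   → R3 = 81 OR 107 = 123 (0b01111011)
Final: R3 = 123

123


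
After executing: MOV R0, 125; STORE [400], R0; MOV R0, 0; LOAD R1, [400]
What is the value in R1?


Register and memory trace:
  MOV R0, 125  → R0 = 125
  STORE [400], R0  → mem[400] = 125
  MOV R0, 0  → R0 = 0
  LOAD R1, [400]  → R1 = mem[400] = 125
Final: R1 = 125

125


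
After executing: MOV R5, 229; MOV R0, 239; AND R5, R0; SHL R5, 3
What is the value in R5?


Register state trace:
  MOV R5, 229  → R5 = 229 (0b11100101)
  MOV R0, 239  → R0 = 239 (0b11101111)
  AND R5, R0  → R5 = 229 AND 239 = 229 (0b11100101)
  SHL R5, 3  → R5 = 229 << 3 = 1832
Final: R5 = 1832

1832


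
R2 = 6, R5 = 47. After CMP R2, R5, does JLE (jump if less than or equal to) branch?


Trace:
  R2 = 6, R5 = 47
  CMP R2, R5  → compares 6 vs 47
  JLE checks: is 6 less than or equal to 47?
  6 < 47, so condition is true
Branch taken: Yes

Yes


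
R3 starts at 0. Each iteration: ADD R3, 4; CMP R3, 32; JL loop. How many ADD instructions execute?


Loop trace (R3 starts at 0, target 32, step 4):
  ADD #1: R3 = 0 + 4 = 4  → 4 < 32, loop
  ADD #2: R3 = 4 + 4 = 8  → 8 < 32, loop
  ADD #3: R3 = 8 + 4 = 12  → 12 < 32, loop
  ADD #4: R3 = 12 + 4 = 16  → 16 < 32, loop
  ADD #5: R3 = 16 + 4 = 20  → 20 < 32, loop
  ADD #6: R3 = 20 + 4 = 24  → 24 < 32, loop
  ADD #7: R3 = 24 + 4 = 28  → 28 < 32, loop
  ADD #8: R3 = 28 + 4 = 32  → 32 >= 32, exit
Total ADD instructions: 8

8


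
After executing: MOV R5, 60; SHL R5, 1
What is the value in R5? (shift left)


Register state trace:
  MOV R5, 60  → R5 = 60
  SHL R5, 1  → R5 = 60 << 1 = 60 * 2^1 = 120
Final: R5 = 120

120


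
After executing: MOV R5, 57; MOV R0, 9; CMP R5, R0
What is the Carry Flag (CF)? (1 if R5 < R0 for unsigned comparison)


Register state trace:
  MOV R5, 57  → R5 = 57
  MOV R0, 9  → R0 = 9
  CMP R5, R0  → unsigned 57 - 9: no borrow
  57 >= 9, so CF = 0
CF = 0

0


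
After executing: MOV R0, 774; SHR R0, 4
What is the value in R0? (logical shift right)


Register state trace:
  MOV R0, 774  → R0 = 774
  SHR R0, 4  → R0 = 774 >> 4 = 774 // 2^4 = 48
Final: R0 = 48

48


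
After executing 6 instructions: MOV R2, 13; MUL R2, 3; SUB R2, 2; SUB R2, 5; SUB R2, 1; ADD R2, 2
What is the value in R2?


Register state trace:
  MOV R2, 13  → R2 = 13
  MUL R2, 3  → R2 = 13 * 3 = 39
  SUB R2, 2  → R2 = 39 - 2 = 37
  SUB R2, 5  → R2 = 37 - 5 = 32
  SUB R2, 1  → R2 = 32 - 1 = 31
  ADD R2, 2  → R2 = 31 + 2 = 33
Final: R2 = 33

33


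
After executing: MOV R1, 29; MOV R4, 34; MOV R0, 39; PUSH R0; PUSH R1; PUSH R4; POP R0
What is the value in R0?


Stack trace (top is rightmost):
  MOV R1, 29  → R1 = 29
  MOV R4, 34  → R4 = 34
  MOV R0, 39  → R0 = 39
  PUSH R0  → stack: [39]
  PUSH R1  → stack: [39, 29]
  PUSH R4  → stack: [39, 29, 34]
  POP R0  → R0 = 34, stack: [39, 29]
Final: R0 = 34

34


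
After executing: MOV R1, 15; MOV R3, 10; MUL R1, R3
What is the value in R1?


Register state trace:
  MOV R1, 15  → R1 = 15
  MOV R3, 10  → R3 = 10
  MUL R1, R3  → R1 = 15 * 10 = 150
Final: R1 = 150

150


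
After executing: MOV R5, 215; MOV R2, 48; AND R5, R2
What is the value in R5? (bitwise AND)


Register state trace:
  MOV R5, 215  → R5 = 215 (0b11010111)
  MOV R2, 48  → R2 = 48 (0b00110000)
  AND R5, R2  → R5 = 215 AND 48 = 16 (0b00010000)
Final: R5 = 16

16


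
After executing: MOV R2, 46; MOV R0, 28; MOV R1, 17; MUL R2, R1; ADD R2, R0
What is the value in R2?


Register state trace:
  MOV R2, 46  → R2 = 46
  MOV R0, 28  → R0 = 28
  MOV R1, 17  → R1 = 17
  MUL R2, R1  → R2 = 46 * 17 = 782
  ADD R2, R0  → R2 = 782 + 28 = 810
Final: R2 = 810

810


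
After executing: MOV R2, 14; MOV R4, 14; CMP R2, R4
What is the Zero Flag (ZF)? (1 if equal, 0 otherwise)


Register state trace:
  MOV R2, 14  → R2 = 14
  MOV R4, 14  → R4 = 14
  CMP R2, R4  → computes 14 - 14 = 0
  Result is zero, so values are equal
ZF = 1

1


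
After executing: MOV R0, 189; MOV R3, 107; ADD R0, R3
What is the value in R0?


Register state trace:
  MOV R0, 189  → R0 = 189
  MOV R3, 107  → R3 = 107
  ADD R0, R3  → R0 = 189 + 107 = 296
Final: R0 = 296

296


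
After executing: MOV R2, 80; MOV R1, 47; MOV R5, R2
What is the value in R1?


Register state trace:
  MOV R2, 80  → R2 = 80
  MOV R1, 47  → R1 = 47
  MOV R5, R2  → R5 = 80
Final: R1 = 47

47


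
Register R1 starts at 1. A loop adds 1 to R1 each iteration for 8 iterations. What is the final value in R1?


Starting value: R1 = 1
  Iter 1: R1 = 1 + 1 = 2
  Iter 2: R1 = 2 + 1 = 3
  Iter 3: R1 = 3 + 1 = 4
  Iter 4: R1 = 4 + 1 = 5
  Iter 5: R1 = 5 + 1 = 6
  Iter 6: R1 = 6 + 1 = 7
  Iter 7: R1 = 7 + 1 = 8
  Iter 8: R1 = 8 + 1 = 9
Final: R1 = 9

9


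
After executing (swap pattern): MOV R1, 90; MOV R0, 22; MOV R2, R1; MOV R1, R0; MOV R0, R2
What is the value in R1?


Register state trace (swap pattern):
  MOV R1, 90  → R1 = 90
  MOV R0, 22  → R0 = 22
  MOV R2, R1  → R2 = 90  (save R1)
  MOV R1, R0  → R1 = 22  (R1 gets R0's value)
  MOV R0, R2  → R0 = 90  (R0 gets saved value)
Final: R1 = 22

22


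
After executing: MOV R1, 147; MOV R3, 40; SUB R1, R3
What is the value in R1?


Register state trace:
  MOV R1, 147  → R1 = 147
  MOV R3, 40  → R3 = 40
  SUB R1, R3  → R1 = 147 - 40 = 107
Final: R1 = 107

107


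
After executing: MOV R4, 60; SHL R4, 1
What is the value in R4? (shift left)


Register state trace:
  MOV R4, 60  → R4 = 60
  SHL R4, 1  → R4 = 60 << 1 = 60 * 2^1 = 120
Final: R4 = 120

120


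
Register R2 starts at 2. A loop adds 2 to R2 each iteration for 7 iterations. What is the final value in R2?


Starting value: R2 = 2
  Iter 1: R2 = 2 + 2 = 4
  Iter 2: R2 = 4 + 2 = 6
  Iter 3: R2 = 6 + 2 = 8
  Iter 4: R2 = 8 + 2 = 10
  Iter 5: R2 = 10 + 2 = 12
  Iter 6: R2 = 12 + 2 = 14
  Iter 7: R2 = 14 + 2 = 16
Final: R2 = 16

16


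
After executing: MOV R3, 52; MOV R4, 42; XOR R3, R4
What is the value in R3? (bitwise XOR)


Register state trace:
  MOV R3, 52  → R3 = 52 (0b00110100)
  MOV R4, 42  → R4 = 42 (0b00101010)
  XOR R3, R4  → R3 = 52 XOR 42 = 30 (0b00011110)
Final: R3 = 30

30


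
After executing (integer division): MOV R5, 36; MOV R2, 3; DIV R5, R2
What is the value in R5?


Register state trace:
  MOV R5, 36  → R5 = 36
  MOV R2, 3  → R2 = 3
  DIV R5, R2  → R5 = 36 // 3 = 12
Final: R5 = 12

12


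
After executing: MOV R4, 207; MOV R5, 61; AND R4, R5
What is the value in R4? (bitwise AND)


Register state trace:
  MOV R4, 207  → R4 = 207 (0b11001111)
  MOV R5, 61  → R5 = 61 (0b00111101)
  AND R4, R5  → R4 = 207 AND 61 = 13 (0b00001101)
Final: R4 = 13

13


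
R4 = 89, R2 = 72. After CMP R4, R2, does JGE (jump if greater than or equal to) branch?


Trace:
  R4 = 89, R2 = 72
  CMP R4, R2  → compares 89 vs 72
  JGE checks: is 89 greater than or equal to 72?
  89 > 72, so condition is true
Branch taken: Yes

Yes


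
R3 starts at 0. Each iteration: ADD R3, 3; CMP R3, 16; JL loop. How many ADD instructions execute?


Loop trace (R3 starts at 0, target 16, step 3):
  ADD #1: R3 = 0 + 3 = 3  → 3 < 16, loop
  ADD #2: R3 = 3 + 3 = 6  → 6 < 16, loop
  ADD #3: R3 = 6 + 3 = 9  → 9 < 16, loop
  ADD #4: R3 = 9 + 3 = 12  → 12 < 16, loop
  ADD #5: R3 = 12 + 3 = 15  → 15 < 16, loop
  ADD #6: R3 = 15 + 3 = 18  → 18 >= 16, exit
Total ADD instructions: 6

6


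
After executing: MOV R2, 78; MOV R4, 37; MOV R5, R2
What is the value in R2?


Register state trace:
  MOV R2, 78  → R2 = 78
  MOV R4, 37  → R4 = 37
  MOV R5, R2  → R5 = 78
Final: R2 = 78

78


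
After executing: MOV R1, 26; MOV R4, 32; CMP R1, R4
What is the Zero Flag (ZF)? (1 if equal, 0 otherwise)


Register state trace:
  MOV R1, 26  → R1 = 26
  MOV R4, 32  → R4 = 32
  CMP R1, R4  → computes 26 - 32 = -6
  Result is nonzero, so values are not equal
ZF = 0

0


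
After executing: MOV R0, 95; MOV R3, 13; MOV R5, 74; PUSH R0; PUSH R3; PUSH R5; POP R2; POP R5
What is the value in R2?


Stack trace (top is rightmost):
  MOV R0, 95  → R0 = 95
  MOV R3, 13  → R3 = 13
  MOV R5, 74  → R5 = 74
  PUSH R0  → stack: [95]
  PUSH R3  → stack: [95, 13]
  PUSH R5  → stack: [95, 13, 74]
  POP R2  → R2 = 74, stack: [95, 13]
  POP R5  → R5 = 13, stack: [95]
Final: R2 = 74

74


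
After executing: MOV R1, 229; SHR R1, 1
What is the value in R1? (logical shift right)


Register state trace:
  MOV R1, 229  → R1 = 229
  SHR R1, 1  → R1 = 229 >> 1 = 229 // 2^1 = 114
Final: R1 = 114

114


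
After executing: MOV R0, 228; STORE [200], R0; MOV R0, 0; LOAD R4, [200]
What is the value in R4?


Register and memory trace:
  MOV R0, 228  → R0 = 228
  STORE [200], R0  → mem[200] = 228
  MOV R0, 0  → R0 = 0
  LOAD R4, [200]  → R4 = mem[200] = 228
Final: R4 = 228

228


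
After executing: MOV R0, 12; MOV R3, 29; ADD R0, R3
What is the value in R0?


Register state trace:
  MOV R0, 12  → R0 = 12
  MOV R3, 29  → R3 = 29
  ADD R0, R3  → R0 = 12 + 29 = 41
Final: R0 = 41

41


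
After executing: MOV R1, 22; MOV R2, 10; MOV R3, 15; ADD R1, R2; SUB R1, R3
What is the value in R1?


Register state trace:
  MOV R1, 22  → R1 = 22
  MOV R2, 10  → R2 = 10
  MOV R3, 15  → R3 = 15
  ADD R1, R2  → R1 = 22 + 10 = 32
  SUB R1, R3  → R1 = 32 - 15 = 17
Final: R1 = 17

17


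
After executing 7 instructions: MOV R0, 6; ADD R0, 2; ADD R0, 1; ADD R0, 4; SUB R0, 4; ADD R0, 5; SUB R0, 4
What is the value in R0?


Register state trace:
  MOV R0, 6  → R0 = 6
  ADD R0, 2  → R0 = 6 + 2 = 8
  ADD R0, 1  → R0 = 8 + 1 = 9
  ADD R0, 4  → R0 = 9 + 4 = 13
  SUB R0, 4  → R0 = 13 - 4 = 9
  ADD R0, 5  → R0 = 9 + 5 = 14
  SUB R0, 4  → R0 = 14 - 4 = 10
Final: R0 = 10

10


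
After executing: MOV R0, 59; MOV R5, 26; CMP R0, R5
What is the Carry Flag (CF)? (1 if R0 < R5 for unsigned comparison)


Register state trace:
  MOV R0, 59  → R0 = 59
  MOV R5, 26  → R5 = 26
  CMP R0, R5  → unsigned 59 - 26: no borrow
  59 >= 26, so CF = 0
CF = 0

0


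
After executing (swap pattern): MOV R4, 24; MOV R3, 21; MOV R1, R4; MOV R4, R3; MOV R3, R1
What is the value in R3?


Register state trace (swap pattern):
  MOV R4, 24  → R4 = 24
  MOV R3, 21  → R3 = 21
  MOV R1, R4  → R1 = 24  (save R4)
  MOV R4, R3  → R4 = 21  (R4 gets R3's value)
  MOV R3, R1  → R3 = 24  (R3 gets saved value)
Final: R3 = 24

24


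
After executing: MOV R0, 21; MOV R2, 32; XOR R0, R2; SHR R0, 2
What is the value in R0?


Register state trace:
  MOV R0, 21  → R0 = 21 (0b00010101)
  MOV R2, 32  → R2 = 32 (0b00100000)
  XOR R0, R2  → R0 = 21 XOR 32 = 53 (0b00110101)
  SHR R0, 2  → R0 = 53 >> 2 = 13
Final: R0 = 13

13


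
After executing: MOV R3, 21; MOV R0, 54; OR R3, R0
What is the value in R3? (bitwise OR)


Register state trace:
  MOV R3, 21  → R3 = 21 (0b00010101)
  MOV R0, 54  → R0 = 54 (0b00110110)
  OR R3, R0   → R3 = 21 OR 54 = 55 (0b00110111)
Final: R3 = 55

55


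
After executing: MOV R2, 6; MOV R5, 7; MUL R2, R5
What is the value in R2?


Register state trace:
  MOV R2, 6  → R2 = 6
  MOV R5, 7  → R5 = 7
  MUL R2, R5  → R2 = 6 * 7 = 42
Final: R2 = 42

42


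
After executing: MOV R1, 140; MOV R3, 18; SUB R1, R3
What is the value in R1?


Register state trace:
  MOV R1, 140  → R1 = 140
  MOV R3, 18  → R3 = 18
  SUB R1, R3  → R1 = 140 - 18 = 122
Final: R1 = 122

122


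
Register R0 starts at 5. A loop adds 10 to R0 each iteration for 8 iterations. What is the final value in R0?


Starting value: R0 = 5
  Iter 1: R0 = 5 + 10 = 15
  Iter 2: R0 = 15 + 10 = 25
  Iter 3: R0 = 25 + 10 = 35
  Iter 4: R0 = 35 + 10 = 45
  Iter 5: R0 = 45 + 10 = 55
  Iter 6: R0 = 55 + 10 = 65
  Iter 7: R0 = 65 + 10 = 75
  Iter 8: R0 = 75 + 10 = 85
Final: R0 = 85

85


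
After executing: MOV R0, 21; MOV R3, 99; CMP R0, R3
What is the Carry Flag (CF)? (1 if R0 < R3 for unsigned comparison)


Register state trace:
  MOV R0, 21  → R0 = 21
  MOV R3, 99  → R3 = 99
  CMP R0, R3  → unsigned 21 - 99: borrow occurs
  21 < 99, so CF = 1
CF = 1

1


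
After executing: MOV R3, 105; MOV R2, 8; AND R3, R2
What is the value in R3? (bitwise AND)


Register state trace:
  MOV R3, 105  → R3 = 105 (0b01101001)
  MOV R2, 8  → R2 = 8 (0b00001000)
  AND R3, R2  → R3 = 105 AND 8 = 8 (0b00001000)
Final: R3 = 8

8


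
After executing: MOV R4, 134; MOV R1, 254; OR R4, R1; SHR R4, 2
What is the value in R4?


Register state trace:
  MOV R4, 134  → R4 = 134 (0b10000110)
  MOV R1, 254  → R1 = 254 (0b11111110)
  OR R4, R1  → R4 = 134 OR 254 = 254 (0b11111110)
  SHR R4, 2  → R4 = 254 >> 2 = 63
Final: R4 = 63

63


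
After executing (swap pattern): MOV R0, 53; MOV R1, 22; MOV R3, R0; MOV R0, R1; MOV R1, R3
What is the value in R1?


Register state trace (swap pattern):
  MOV R0, 53  → R0 = 53
  MOV R1, 22  → R1 = 22
  MOV R3, R0  → R3 = 53  (save R0)
  MOV R0, R1  → R0 = 22  (R0 gets R1's value)
  MOV R1, R3  → R1 = 53  (R1 gets saved value)
Final: R1 = 53

53


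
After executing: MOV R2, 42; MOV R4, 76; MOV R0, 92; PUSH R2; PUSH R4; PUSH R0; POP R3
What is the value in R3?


Stack trace (top is rightmost):
  MOV R2, 42  → R2 = 42
  MOV R4, 76  → R4 = 76
  MOV R0, 92  → R0 = 92
  PUSH R2  → stack: [42]
  PUSH R4  → stack: [42, 76]
  PUSH R0  → stack: [42, 76, 92]
  POP R3  → R3 = 92, stack: [42, 76]
Final: R3 = 92

92


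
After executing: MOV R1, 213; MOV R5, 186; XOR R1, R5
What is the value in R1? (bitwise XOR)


Register state trace:
  MOV R1, 213  → R1 = 213 (0b11010101)
  MOV R5, 186  → R5 = 186 (0b10111010)
  XOR R1, R5  → R1 = 213 XOR 186 = 111 (0b01101111)
Final: R1 = 111

111


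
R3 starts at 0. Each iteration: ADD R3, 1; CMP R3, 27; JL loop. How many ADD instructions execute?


Loop trace (R3 starts at 0, target 27, step 1):
  ADD #1: R3 = 0 + 1 = 1  → 1 < 27, loop
  ADD #2: R3 = 1 + 1 = 2  → 2 < 27, loop
  ADD #3: R3 = 2 + 1 = 3  → 3 < 27, loop
  ADD #4: R3 = 3 + 1 = 4  → 4 < 27, loop
  ADD #5: R3 = 4 + 1 = 5  → 5 < 27, loop
  ADD #6: R3 = 5 + 1 = 6  → 6 < 27, loop
  ADD #7: R3 = 6 + 1 = 7  → 7 < 27, loop
  ADD #8: R3 = 7 + 1 = 8  → 8 < 27, loop
  ADD #9: R3 = 8 + 1 = 9  → 9 < 27, loop
  ADD #10: R3 = 9 + 1 = 10  → 10 < 27, loop
  ADD #11: R3 = 10 + 1 = 11  → 11 < 27, loop
  ADD #12: R3 = 11 + 1 = 12  → 12 < 27, loop
  ADD #13: R3 = 12 + 1 = 13  → 13 < 27, loop
  ADD #14: R3 = 13 + 1 = 14  → 14 < 27, loop
  ADD #15: R3 = 14 + 1 = 15  → 15 < 27, loop
  ADD #16: R3 = 15 + 1 = 16  → 16 < 27, loop
  ADD #17: R3 = 16 + 1 = 17  → 17 < 27, loop
  ADD #18: R3 = 17 + 1 = 18  → 18 < 27, loop
  ADD #19: R3 = 18 + 1 = 19  → 19 < 27, loop
  ADD #20: R3 = 19 + 1 = 20  → 20 < 27, loop
  ADD #21: R3 = 20 + 1 = 21  → 21 < 27, loop
  ADD #22: R3 = 21 + 1 = 22  → 22 < 27, loop
  ADD #23: R3 = 22 + 1 = 23  → 23 < 27, loop
  ADD #24: R3 = 23 + 1 = 24  → 24 < 27, loop
  ADD #25: R3 = 24 + 1 = 25  → 25 < 27, loop
  ADD #26: R3 = 25 + 1 = 26  → 26 < 27, loop
  ADD #27: R3 = 26 + 1 = 27  → 27 >= 27, exit
Total ADD instructions: 27

27
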